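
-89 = -89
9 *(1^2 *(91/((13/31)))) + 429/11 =1992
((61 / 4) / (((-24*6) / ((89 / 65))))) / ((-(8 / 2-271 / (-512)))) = 43432 / 1356615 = 0.03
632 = 632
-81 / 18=-9 / 2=-4.50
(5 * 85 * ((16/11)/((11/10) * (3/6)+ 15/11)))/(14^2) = 34000/20629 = 1.65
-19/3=-6.33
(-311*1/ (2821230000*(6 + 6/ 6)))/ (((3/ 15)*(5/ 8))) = -311/ 2468576250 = -0.00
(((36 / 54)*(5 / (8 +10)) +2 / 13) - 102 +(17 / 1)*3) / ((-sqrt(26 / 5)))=22.22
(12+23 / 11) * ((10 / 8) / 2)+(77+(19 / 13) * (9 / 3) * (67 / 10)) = 115.18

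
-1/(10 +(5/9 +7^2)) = -9/536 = -0.02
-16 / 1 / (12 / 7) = -28 / 3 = -9.33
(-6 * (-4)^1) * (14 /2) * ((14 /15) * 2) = 1568 /5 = 313.60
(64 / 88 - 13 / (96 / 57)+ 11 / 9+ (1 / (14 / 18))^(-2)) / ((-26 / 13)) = 147245 / 57024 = 2.58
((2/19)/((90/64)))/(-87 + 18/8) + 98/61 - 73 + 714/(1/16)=11352.61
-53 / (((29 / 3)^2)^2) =-4293 / 707281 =-0.01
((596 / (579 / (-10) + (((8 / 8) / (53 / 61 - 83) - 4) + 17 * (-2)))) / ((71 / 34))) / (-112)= 1269033 / 47763688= 0.03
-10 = -10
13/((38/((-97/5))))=-1261/190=-6.64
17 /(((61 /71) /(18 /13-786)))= -15525.09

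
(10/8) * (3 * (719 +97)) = 3060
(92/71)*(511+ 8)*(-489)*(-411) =135159792.85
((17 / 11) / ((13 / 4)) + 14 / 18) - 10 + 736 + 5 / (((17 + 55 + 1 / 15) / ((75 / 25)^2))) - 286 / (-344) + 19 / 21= 1222148040779 / 1675061388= 729.61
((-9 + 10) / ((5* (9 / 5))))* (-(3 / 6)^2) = -0.03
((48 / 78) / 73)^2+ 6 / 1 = 5403670 / 900601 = 6.00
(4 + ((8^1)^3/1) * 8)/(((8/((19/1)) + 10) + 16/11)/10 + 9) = 2142250/5323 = 402.45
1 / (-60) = -1 / 60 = -0.02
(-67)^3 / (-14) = 21483.07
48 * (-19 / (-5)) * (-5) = -912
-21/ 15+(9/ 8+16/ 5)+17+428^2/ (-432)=-436441/ 1080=-404.11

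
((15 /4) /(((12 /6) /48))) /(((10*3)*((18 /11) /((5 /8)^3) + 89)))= 4125 /131591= 0.03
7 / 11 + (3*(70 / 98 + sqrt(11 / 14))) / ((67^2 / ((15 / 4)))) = 45*sqrt(154) / 251384 + 882319 / 1382612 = 0.64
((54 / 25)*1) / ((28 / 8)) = 108 / 175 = 0.62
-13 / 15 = -0.87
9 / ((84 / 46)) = 69 / 14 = 4.93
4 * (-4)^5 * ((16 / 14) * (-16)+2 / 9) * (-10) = -46612480 / 63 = -739880.63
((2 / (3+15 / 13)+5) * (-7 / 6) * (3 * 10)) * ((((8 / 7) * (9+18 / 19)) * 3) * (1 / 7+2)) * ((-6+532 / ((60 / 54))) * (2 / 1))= -251907840 / 19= -13258307.37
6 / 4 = 1.50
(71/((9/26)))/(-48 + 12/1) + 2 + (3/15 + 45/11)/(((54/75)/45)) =471311/1782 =264.48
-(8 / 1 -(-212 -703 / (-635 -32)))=-146037 / 667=-218.95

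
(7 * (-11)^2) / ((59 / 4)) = 3388 / 59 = 57.42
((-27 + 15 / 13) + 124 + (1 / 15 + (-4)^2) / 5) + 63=160258 / 975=164.37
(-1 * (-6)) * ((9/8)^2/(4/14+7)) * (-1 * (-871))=493857/544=907.83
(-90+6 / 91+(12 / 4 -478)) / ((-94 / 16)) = 411272 / 4277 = 96.16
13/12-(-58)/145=89/60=1.48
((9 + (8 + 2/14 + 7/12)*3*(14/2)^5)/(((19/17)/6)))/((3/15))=448792095/38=11810318.29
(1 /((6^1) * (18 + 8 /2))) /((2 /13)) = 13 /264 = 0.05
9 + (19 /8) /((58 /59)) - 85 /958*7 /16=5057271 /444512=11.38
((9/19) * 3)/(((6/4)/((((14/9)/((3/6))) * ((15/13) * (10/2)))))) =4200/247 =17.00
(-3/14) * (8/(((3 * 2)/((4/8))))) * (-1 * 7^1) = 1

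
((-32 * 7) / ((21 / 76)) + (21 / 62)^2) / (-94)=9347285 / 1084008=8.62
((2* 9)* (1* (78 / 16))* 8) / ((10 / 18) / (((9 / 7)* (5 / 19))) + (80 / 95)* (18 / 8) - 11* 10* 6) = -1080378 / 1010297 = -1.07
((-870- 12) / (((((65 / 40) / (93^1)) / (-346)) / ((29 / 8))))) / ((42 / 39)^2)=54589977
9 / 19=0.47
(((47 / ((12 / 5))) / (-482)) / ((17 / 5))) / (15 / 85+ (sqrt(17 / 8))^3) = 75200 / 341075009- 679150 * sqrt(34) / 1023225027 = -0.00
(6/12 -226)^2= 203401/4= 50850.25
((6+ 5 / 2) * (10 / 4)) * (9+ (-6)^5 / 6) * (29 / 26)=-244035 / 8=-30504.38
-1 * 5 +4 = -1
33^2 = 1089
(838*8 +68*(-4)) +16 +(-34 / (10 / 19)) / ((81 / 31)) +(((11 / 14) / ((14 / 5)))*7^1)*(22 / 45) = 36425423 / 5670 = 6424.24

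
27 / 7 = 3.86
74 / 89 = 0.83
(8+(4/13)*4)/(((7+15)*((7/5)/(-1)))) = -300/1001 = -0.30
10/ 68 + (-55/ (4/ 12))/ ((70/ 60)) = -33625/ 238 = -141.28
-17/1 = -17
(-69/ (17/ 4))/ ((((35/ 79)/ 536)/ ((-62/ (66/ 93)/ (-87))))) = -3743717728/ 189805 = -19724.02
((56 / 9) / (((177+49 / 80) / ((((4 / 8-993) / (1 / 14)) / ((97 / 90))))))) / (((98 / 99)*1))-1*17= -652278641 / 1378273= -473.26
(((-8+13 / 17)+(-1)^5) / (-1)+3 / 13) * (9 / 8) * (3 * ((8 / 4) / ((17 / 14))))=353619 / 7514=47.06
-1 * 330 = -330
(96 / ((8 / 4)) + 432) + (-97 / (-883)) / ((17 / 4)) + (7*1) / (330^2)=784697350277 / 1634697900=480.03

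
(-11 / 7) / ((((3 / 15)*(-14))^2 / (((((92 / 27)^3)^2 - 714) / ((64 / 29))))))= -1314825379139525 / 17009309149056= -77.30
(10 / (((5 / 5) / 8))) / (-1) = -80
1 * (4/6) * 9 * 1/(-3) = -2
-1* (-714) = 714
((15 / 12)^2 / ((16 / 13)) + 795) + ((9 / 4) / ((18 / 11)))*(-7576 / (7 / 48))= -126577181 / 1792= -70634.59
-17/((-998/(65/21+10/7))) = 1615/20958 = 0.08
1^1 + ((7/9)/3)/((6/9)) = 25/18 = 1.39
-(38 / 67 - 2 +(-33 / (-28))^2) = 2301 / 52528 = 0.04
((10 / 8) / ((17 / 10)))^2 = 625 / 1156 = 0.54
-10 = -10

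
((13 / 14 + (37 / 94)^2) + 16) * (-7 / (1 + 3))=-1056649 / 35344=-29.90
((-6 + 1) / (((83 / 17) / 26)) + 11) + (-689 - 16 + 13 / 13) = -59729 / 83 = -719.63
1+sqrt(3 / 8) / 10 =sqrt(6) / 40+1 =1.06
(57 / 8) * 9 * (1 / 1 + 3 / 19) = 297 / 4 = 74.25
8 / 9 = 0.89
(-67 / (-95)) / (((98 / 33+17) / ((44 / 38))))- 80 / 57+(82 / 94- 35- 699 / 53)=-432711907259 / 8889096135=-48.68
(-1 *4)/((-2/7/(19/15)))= 266/15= 17.73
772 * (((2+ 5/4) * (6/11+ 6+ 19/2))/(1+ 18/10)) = 4428385/308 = 14377.87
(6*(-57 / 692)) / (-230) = 0.00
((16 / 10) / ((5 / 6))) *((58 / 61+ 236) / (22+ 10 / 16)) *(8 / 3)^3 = 105250816 / 276025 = 381.31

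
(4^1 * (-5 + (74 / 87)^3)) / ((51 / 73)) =-843088972 / 33583653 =-25.10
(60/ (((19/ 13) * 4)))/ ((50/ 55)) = 429/ 38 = 11.29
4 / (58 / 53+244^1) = 106 / 6495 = 0.02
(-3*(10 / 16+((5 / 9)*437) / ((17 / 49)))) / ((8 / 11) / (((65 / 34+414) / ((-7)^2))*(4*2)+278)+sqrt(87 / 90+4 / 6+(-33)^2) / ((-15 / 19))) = 8321364480804375 / 3296030082570324031+22726511366119378675*sqrt(981570) / 448260091229564068216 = 50.23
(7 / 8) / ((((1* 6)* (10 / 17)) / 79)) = 9401 / 480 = 19.59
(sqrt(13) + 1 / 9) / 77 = 1 / 693 + sqrt(13) / 77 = 0.05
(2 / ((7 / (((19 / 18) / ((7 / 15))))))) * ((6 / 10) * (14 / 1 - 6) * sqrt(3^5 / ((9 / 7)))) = 42.65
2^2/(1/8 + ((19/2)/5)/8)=320/29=11.03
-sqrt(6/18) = -sqrt(3)/3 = -0.58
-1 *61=-61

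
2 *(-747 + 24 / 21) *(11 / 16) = -57431 / 56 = -1025.55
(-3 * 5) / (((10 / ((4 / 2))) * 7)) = -3 / 7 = -0.43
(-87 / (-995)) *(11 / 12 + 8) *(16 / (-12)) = -3103 / 2985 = -1.04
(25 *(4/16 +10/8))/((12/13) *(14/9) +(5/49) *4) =143325/7048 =20.34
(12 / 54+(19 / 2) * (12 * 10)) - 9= 10181 / 9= 1131.22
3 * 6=18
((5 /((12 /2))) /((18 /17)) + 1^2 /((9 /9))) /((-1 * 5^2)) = -193 /2700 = -0.07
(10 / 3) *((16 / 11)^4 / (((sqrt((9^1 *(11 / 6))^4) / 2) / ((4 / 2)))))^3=0.00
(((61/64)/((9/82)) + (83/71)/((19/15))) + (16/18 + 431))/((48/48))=57175475/129504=441.50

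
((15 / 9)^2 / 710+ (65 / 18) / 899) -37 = -21250502 / 574461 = -36.99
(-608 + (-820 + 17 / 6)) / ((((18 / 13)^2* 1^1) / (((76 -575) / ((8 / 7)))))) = 5047800667 / 15552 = 324575.66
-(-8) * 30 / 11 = 240 / 11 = 21.82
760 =760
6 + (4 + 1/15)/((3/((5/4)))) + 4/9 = 293/36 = 8.14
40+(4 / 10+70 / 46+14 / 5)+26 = 70.72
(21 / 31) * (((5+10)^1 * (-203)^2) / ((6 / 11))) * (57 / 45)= 60288767 / 62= 972399.47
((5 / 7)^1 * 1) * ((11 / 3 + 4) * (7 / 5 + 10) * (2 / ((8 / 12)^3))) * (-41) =-483759 / 28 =-17277.11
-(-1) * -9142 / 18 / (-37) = 4571 / 333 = 13.73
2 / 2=1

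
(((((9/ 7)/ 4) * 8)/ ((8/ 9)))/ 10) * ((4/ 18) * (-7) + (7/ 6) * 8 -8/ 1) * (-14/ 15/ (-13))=-3/ 650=-0.00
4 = 4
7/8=0.88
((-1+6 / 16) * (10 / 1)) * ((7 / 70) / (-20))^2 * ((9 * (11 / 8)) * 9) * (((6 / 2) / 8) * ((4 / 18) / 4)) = -297 / 819200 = -0.00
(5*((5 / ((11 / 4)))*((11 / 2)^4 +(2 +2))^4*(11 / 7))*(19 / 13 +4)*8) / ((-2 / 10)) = -414981252455049296875 / 186368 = -2226676534893593.84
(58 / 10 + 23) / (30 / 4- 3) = 32 / 5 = 6.40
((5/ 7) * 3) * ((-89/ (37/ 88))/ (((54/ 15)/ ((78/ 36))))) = -636350/ 2331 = -272.99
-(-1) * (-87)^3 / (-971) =678.17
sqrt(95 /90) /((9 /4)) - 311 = -310.54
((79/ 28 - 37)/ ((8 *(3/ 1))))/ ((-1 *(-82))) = -319/ 18368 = -0.02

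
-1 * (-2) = 2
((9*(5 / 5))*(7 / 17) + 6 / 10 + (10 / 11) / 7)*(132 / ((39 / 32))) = 3716096 / 7735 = 480.43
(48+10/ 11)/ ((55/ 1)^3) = 538/ 1830125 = 0.00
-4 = -4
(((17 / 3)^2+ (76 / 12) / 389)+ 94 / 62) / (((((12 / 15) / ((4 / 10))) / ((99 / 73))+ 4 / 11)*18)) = 40165015 / 39505284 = 1.02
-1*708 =-708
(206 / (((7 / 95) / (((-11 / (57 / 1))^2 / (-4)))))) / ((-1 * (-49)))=-62315 / 117306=-0.53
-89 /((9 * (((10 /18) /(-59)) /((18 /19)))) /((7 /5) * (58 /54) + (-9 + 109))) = 143908906 /1425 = 100988.71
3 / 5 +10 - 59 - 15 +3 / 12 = -1263 / 20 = -63.15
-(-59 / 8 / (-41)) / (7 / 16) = -118 / 287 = -0.41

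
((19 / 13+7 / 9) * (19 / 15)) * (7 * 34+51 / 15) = 6008446 / 8775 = 684.72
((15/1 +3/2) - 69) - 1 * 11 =-127/2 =-63.50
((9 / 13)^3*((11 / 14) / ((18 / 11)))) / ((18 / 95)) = 103455 / 123032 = 0.84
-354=-354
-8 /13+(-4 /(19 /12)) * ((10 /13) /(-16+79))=-3352 /5187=-0.65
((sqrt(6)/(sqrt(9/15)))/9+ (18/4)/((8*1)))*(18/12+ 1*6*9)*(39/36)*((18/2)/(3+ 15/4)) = 481*sqrt(10)/54+ 1443/32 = 73.26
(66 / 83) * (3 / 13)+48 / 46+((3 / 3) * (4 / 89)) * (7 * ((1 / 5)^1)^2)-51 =-2747662949 / 55217825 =-49.76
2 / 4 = 1 / 2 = 0.50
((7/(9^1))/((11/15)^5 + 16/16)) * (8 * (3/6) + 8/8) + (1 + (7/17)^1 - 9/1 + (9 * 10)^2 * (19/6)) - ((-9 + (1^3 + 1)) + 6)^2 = 401267578229/15647242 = 25644.62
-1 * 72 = -72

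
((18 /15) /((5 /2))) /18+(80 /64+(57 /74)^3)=52689673 /30391800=1.73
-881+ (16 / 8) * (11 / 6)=-2632 / 3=-877.33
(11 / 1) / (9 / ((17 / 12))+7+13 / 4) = 748 / 1129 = 0.66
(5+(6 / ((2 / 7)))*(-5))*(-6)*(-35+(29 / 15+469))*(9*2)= 4708080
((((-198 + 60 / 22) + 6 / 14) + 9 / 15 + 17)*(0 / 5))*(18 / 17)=0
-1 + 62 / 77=-15 / 77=-0.19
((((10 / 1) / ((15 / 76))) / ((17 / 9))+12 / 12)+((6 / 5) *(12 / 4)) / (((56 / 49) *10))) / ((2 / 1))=95671 / 6800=14.07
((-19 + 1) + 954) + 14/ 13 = 12182/ 13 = 937.08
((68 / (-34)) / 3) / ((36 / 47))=-47 / 54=-0.87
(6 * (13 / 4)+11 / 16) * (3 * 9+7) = 5491 / 8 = 686.38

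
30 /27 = 10 /9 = 1.11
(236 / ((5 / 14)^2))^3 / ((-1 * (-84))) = 75405827.62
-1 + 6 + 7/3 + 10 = 52/3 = 17.33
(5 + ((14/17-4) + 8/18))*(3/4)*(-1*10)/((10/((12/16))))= -347/272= -1.28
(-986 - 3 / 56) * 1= -55219 / 56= -986.05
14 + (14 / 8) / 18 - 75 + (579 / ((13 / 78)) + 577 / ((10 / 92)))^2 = 138834879943 / 1800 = 77130488.86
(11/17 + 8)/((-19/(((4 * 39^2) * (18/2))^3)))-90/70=-168931453671702171/2261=-74715370929545.41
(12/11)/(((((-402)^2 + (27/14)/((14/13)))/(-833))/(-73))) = 47674256/116140695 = 0.41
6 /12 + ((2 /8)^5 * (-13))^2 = 524457 /1048576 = 0.50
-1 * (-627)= 627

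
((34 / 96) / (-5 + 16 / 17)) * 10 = -1445 / 1656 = -0.87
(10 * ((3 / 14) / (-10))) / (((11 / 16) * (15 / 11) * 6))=-4 / 105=-0.04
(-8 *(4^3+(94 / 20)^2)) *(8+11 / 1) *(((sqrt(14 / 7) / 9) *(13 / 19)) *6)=-447668 *sqrt(2) / 75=-8441.31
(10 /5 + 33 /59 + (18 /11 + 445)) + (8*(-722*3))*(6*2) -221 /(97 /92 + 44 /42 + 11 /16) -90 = -2905210247034 /13990493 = -207656.03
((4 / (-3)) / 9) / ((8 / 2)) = -1 / 27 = -0.04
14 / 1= 14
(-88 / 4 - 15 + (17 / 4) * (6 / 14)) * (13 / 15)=-30.49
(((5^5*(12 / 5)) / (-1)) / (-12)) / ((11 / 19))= 11875 / 11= 1079.55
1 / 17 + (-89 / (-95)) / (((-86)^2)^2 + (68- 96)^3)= 5194493593 / 88306365360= 0.06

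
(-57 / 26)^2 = 3249 / 676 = 4.81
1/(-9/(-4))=4/9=0.44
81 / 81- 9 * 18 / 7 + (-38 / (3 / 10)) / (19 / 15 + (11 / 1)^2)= -21255 / 917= -23.18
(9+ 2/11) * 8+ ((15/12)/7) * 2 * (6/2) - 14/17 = 192953/2618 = 73.70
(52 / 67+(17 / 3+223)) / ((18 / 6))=46118 / 603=76.48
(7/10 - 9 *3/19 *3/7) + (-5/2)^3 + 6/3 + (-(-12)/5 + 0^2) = -59233/5320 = -11.13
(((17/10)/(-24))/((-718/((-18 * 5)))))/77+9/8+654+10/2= 291965315/442288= 660.12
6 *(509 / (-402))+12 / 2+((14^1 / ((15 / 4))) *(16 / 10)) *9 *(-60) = -1081111 / 335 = -3227.20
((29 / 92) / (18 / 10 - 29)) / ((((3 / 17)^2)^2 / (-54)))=712385 / 1104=645.28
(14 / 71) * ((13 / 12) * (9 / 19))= 0.10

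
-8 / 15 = -0.53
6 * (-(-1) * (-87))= -522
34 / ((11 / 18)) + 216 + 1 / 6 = 17939 / 66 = 271.80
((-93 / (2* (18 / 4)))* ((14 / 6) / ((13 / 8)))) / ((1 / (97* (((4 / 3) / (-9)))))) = 673568 / 3159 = 213.22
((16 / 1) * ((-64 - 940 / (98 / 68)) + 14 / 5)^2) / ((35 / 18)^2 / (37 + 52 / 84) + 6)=8341686555646464 / 6248542475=1334981.17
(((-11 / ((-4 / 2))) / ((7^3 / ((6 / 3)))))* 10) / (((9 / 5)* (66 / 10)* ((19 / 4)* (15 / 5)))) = 1000 / 527877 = 0.00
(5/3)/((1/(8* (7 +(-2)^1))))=200/3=66.67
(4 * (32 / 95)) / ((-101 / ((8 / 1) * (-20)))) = 4096 / 1919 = 2.13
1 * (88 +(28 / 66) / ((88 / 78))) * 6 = 64161 / 121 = 530.26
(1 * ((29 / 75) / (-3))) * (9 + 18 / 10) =-1.39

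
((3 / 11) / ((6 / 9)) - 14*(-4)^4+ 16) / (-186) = 19.18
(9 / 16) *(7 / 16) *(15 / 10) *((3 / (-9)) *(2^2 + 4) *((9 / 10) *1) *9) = -5103 / 640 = -7.97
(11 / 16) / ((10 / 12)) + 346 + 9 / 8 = 6959 / 20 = 347.95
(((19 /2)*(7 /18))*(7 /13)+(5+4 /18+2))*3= 1437 /52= 27.63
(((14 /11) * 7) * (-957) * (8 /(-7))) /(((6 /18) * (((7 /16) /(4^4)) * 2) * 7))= 8552448 /7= 1221778.29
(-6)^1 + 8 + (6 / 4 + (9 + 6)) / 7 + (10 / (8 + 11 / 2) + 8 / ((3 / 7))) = 8983 / 378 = 23.76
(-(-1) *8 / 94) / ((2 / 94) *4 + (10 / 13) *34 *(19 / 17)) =13 / 4478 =0.00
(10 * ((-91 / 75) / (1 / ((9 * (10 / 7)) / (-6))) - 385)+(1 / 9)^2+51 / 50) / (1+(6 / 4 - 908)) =15483019 / 3667275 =4.22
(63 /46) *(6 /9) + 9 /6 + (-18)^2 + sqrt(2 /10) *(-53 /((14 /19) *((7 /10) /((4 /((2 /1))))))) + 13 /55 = 826423 /2530 - 2014 *sqrt(5) /49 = 234.74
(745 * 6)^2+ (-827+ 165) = 19980238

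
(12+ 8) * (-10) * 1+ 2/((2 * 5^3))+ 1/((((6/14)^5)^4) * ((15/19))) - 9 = 37901053225098625303/1307544150375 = 28986442.42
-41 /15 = -2.73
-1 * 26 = -26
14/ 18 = 7/ 9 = 0.78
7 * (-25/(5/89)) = -3115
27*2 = 54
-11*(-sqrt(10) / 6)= 5.80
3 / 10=0.30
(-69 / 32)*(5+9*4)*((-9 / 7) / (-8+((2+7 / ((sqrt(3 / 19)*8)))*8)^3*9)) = -108794853 / 88071340+16473267*sqrt(57) / 100652960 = 0.00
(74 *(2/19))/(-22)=-74/209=-0.35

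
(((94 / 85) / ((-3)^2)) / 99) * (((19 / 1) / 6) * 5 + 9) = 7003 / 227205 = 0.03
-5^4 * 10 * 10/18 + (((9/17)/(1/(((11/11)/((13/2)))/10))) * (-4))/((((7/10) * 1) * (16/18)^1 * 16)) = -773500729/222768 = -3472.23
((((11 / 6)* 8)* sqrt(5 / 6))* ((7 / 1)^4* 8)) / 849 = 422576* sqrt(30) / 7641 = 302.91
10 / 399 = 0.03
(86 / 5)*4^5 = 88064 / 5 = 17612.80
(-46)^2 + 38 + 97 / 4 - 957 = 4885 / 4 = 1221.25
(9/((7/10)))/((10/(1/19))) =9/133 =0.07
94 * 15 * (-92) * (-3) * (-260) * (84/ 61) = -139332039.34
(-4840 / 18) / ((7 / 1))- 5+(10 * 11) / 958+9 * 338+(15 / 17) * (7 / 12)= 6154500907 / 2052036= 2999.22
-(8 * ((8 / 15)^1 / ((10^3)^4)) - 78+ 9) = 16171874999999 / 234375000000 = 69.00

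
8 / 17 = 0.47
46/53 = 0.87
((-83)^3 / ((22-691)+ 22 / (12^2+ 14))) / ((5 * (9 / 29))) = 1309964017 / 2377800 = 550.91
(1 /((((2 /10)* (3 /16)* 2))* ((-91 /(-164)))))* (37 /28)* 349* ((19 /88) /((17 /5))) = 251480675 /357357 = 703.72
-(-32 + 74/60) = 923/30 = 30.77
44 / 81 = 0.54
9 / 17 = 0.53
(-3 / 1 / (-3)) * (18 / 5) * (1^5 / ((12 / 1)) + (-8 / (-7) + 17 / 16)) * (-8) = -2307 / 35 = -65.91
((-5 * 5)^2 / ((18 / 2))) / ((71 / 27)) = 1875 / 71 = 26.41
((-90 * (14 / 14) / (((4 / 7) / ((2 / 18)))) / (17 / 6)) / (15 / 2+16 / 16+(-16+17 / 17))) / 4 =105 / 442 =0.24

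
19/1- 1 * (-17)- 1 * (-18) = 54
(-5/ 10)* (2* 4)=-4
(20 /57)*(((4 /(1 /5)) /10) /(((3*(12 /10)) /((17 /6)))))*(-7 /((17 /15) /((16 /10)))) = -2800 /513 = -5.46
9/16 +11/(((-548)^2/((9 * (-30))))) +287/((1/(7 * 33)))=66297.55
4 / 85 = 0.05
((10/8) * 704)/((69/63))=18480/23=803.48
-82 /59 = -1.39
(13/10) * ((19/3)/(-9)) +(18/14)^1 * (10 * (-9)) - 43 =-301699/1890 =-159.63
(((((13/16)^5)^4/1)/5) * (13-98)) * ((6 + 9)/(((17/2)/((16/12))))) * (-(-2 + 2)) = 0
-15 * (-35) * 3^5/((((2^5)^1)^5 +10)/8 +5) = 510300/16777241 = 0.03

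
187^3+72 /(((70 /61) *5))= 1144362721 /175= 6539215.55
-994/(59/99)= -1667.90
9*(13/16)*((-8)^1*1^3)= -58.50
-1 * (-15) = 15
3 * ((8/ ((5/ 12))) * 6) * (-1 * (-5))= 1728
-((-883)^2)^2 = -607914936721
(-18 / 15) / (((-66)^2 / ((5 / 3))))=-1 / 2178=-0.00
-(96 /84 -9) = 55 /7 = 7.86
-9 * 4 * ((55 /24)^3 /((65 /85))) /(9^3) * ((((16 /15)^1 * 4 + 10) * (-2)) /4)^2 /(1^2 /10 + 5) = -380965475 /49128768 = -7.75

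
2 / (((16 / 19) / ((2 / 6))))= 19 / 24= 0.79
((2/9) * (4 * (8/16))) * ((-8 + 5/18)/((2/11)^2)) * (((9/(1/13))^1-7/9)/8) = -8796337/5832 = -1508.29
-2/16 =-1/8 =-0.12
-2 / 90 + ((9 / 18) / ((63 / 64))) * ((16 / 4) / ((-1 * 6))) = -341 / 945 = -0.36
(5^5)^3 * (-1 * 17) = -518798828125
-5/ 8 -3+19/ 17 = -341/ 136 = -2.51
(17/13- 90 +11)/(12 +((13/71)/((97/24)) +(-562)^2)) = -3477935/14139453796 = -0.00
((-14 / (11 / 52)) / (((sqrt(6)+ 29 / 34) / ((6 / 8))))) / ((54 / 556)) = 49887656 / 603405 - 58488976 * sqrt(6) / 603405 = -154.76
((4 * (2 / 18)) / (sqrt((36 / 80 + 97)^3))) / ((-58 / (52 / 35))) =-832 * sqrt(9745) / 6940044027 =-0.00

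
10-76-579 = -645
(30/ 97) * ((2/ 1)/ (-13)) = -60/ 1261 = -0.05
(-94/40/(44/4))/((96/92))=-1081/5280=-0.20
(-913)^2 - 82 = 833487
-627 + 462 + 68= -97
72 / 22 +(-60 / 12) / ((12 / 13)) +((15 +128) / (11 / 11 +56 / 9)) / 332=-57089 / 27390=-2.08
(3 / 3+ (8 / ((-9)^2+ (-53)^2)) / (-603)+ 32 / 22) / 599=23526001 / 5741226315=0.00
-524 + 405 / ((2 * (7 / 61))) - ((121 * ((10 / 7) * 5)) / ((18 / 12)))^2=-291725753 / 882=-330754.82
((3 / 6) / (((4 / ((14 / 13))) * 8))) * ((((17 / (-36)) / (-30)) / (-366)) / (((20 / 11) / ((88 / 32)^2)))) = -158389 / 52619673600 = -0.00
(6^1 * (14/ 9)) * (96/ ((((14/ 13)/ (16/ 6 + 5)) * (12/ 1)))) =4784/ 9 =531.56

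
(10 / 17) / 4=5 / 34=0.15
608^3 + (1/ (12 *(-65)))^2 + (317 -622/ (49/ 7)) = 957190597880407/ 4258800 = 224755940.14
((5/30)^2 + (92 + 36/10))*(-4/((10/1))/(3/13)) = -223769/1350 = -165.75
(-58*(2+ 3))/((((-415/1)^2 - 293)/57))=-8265/85966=-0.10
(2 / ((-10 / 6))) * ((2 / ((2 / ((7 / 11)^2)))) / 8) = -147 / 2420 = -0.06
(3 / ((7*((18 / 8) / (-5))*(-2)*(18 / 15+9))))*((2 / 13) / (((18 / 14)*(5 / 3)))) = 20 / 5967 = 0.00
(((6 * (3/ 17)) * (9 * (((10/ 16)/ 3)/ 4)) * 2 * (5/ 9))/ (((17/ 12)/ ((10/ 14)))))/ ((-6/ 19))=-7125/ 8092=-0.88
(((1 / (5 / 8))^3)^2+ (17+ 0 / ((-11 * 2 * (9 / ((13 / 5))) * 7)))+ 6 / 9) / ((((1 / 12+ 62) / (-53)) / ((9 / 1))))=-3080574756 / 11640625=-264.64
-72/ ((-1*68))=18/ 17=1.06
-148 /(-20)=37 /5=7.40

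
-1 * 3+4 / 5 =-11 / 5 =-2.20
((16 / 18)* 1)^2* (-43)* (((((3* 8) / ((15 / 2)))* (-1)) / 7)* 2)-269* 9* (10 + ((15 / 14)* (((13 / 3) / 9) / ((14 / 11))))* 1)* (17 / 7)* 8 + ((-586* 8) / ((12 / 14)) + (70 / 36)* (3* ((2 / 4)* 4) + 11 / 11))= -137485745333 / 277830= -494855.65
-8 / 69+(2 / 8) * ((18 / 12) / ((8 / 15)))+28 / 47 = 245519 / 207552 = 1.18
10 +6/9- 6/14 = 215/21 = 10.24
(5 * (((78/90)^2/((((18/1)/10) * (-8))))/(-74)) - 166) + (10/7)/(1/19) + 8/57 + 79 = -380828291/6377616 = -59.71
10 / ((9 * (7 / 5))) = 50 / 63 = 0.79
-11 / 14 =-0.79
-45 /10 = -9 /2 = -4.50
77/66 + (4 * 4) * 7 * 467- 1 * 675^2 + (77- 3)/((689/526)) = -1667090647/4134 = -403263.34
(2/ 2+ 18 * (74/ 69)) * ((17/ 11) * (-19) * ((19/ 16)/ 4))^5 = -4065345839462392931419/ 3977325473431552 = -1022130.54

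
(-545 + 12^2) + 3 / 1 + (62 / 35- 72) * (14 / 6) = -8428 / 15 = -561.87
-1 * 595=-595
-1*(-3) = 3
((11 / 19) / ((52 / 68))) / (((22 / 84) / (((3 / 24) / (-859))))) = -0.00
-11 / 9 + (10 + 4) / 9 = 0.33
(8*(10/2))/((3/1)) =13.33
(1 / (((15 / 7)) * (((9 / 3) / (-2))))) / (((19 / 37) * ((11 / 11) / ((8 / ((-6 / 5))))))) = 2072 / 513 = 4.04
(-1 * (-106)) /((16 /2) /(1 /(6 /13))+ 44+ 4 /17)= 11713 /5296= 2.21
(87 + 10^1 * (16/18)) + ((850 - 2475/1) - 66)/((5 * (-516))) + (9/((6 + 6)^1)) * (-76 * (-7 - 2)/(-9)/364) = 16972432/176085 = 96.39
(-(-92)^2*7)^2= 3510325504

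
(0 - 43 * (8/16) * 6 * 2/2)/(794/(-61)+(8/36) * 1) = 70821/7024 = 10.08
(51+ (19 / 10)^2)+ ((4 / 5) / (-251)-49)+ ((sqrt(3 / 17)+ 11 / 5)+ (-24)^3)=-346786449 / 25100+ sqrt(51) / 17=-13815.77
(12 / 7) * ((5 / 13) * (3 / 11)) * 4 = 720 / 1001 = 0.72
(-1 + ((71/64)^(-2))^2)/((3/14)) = -40294170/25411681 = -1.59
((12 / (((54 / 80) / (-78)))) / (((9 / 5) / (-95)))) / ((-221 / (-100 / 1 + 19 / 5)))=14622400 / 459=31857.08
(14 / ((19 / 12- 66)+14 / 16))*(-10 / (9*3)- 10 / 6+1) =0.23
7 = 7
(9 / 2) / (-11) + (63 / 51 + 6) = 2553 / 374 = 6.83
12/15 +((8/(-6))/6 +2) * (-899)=-71884/45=-1597.42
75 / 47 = 1.60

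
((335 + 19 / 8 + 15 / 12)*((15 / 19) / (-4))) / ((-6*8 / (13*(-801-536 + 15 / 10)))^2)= -5443675581435 / 622592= -8743568.15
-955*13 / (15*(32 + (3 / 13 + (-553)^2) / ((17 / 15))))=-548743 / 178919616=-0.00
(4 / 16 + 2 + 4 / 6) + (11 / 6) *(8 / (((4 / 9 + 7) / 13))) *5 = 130.98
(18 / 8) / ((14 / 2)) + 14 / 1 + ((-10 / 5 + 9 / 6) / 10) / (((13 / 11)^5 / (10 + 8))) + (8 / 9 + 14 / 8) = 1937974894 / 116957295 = 16.57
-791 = -791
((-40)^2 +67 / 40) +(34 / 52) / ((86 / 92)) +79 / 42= 753294173 / 469560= 1604.26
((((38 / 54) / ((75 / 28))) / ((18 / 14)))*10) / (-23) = -7448 / 83835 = -0.09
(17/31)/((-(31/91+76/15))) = -23205/228811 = -0.10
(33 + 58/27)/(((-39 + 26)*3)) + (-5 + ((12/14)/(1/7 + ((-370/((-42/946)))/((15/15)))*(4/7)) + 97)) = 5165760325/56704941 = 91.10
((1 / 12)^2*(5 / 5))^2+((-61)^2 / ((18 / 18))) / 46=38579351 / 476928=80.89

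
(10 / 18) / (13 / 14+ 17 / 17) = 70 / 243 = 0.29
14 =14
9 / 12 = 3 / 4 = 0.75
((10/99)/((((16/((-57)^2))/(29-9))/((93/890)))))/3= 55955/3916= 14.29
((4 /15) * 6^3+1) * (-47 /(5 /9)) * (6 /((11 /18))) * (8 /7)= -107083296 /1925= -55627.69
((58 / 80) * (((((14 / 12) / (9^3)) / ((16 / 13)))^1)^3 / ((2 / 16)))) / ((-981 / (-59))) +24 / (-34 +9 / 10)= -403502785414672035089 / 556497592139666718720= -0.73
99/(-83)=-99/83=-1.19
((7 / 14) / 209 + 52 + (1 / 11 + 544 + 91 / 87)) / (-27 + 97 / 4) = -43431134 / 200013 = -217.14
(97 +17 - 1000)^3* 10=-6955064560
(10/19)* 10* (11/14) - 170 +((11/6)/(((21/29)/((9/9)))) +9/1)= -369473/2394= -154.33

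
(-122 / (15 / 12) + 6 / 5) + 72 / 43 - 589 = -147001 / 215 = -683.73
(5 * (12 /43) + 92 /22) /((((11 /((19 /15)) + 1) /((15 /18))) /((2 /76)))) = 6595 /522192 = 0.01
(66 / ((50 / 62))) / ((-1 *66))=-31 / 25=-1.24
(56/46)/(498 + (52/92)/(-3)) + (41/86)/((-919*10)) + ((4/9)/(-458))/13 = 0.00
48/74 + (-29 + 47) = 690/37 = 18.65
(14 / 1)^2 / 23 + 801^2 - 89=14754972 / 23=641520.52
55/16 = 3.44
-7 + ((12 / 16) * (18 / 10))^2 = -2071 / 400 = -5.18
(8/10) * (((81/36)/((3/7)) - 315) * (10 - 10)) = 0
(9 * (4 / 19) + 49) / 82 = 967 / 1558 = 0.62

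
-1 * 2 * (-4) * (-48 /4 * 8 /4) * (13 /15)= -832 /5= -166.40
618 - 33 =585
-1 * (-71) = 71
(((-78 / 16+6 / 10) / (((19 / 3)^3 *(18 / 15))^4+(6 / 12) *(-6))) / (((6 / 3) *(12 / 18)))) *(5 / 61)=-2103620625 / 69126251528261080352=-0.00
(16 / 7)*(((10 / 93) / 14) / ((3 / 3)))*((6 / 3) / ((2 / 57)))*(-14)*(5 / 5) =-3040 / 217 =-14.01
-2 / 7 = -0.29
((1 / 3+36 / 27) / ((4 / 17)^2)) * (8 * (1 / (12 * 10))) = 289 / 144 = 2.01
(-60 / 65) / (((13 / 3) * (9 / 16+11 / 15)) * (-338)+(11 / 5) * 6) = 864 / 1764139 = 0.00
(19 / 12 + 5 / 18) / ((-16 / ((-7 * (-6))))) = -469 / 96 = -4.89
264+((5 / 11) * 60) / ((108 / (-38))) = 25186 / 99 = 254.40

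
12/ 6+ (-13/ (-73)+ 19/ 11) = 3136/ 803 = 3.91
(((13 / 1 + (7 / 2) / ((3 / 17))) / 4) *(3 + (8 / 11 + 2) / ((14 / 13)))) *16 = 55948 / 77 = 726.60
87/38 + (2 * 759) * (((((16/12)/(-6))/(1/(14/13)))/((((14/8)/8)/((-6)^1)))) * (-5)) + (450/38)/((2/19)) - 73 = -12295598/247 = -49779.75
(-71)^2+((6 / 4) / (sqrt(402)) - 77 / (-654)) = sqrt(402) / 268+3296891 / 654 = 5041.19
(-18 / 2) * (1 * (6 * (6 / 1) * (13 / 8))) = -1053 / 2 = -526.50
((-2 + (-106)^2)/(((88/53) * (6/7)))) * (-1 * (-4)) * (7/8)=14587349/528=27627.55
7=7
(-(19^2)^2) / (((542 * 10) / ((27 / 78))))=-1172889 / 140920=-8.32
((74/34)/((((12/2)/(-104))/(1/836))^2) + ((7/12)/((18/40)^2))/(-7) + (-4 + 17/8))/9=-3299404117/12992127192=-0.25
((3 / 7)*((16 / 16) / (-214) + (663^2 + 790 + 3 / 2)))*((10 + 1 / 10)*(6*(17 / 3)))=242707769523 / 3745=64808483.18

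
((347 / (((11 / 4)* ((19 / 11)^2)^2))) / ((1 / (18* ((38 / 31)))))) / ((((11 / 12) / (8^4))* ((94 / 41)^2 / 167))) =20856562176688128 / 469697461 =44404247.22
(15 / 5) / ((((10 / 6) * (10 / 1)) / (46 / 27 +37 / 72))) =479 / 1200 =0.40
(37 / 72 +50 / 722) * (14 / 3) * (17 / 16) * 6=1803683 / 103968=17.35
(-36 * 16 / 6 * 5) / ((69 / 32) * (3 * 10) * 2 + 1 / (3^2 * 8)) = -8640 / 2329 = -3.71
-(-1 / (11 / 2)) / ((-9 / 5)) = -0.10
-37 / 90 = -0.41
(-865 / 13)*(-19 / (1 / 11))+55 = 181500 / 13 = 13961.54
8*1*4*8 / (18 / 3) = 128 / 3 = 42.67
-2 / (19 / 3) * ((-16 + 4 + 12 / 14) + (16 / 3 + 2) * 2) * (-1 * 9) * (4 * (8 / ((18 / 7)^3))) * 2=58016 / 1539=37.70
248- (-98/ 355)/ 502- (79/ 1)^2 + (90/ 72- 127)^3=-11373992971159/ 5702720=-1994485.61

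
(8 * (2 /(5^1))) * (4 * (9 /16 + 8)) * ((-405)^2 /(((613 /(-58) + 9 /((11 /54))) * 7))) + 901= 2320933787 /30023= 77305.19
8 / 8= 1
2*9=18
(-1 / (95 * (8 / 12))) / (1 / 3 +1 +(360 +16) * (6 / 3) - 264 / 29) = -261 / 12302120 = -0.00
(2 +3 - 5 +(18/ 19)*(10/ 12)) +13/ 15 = 472/ 285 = 1.66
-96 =-96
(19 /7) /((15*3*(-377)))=-19 /118755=-0.00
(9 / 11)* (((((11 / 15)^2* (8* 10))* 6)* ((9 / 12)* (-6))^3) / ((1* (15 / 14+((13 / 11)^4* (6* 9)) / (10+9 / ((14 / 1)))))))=-979637157576 / 558353765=-1754.51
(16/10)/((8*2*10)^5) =0.00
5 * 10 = 50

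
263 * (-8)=-2104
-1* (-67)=67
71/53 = 1.34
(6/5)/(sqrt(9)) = 0.40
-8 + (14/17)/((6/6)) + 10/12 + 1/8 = -2537/408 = -6.22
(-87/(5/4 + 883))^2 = 13456/1390041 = 0.01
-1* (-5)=5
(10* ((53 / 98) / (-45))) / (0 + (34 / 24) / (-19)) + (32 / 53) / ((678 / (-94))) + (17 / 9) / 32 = 2280412789 / 1436785056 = 1.59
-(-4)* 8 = 32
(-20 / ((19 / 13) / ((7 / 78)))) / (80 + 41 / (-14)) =-980 / 61503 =-0.02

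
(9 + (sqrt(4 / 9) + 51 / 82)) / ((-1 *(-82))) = 2531 / 20172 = 0.13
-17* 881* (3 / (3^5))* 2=-369.80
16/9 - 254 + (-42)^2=13606/9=1511.78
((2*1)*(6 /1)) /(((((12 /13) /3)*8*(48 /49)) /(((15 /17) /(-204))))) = -3185 /147968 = -0.02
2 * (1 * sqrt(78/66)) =2 * sqrt(143)/11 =2.17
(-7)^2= 49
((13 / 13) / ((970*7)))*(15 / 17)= 3 / 23086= 0.00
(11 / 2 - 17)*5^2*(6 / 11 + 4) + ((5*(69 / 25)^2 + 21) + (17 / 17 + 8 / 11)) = -1713254 / 1375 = -1246.00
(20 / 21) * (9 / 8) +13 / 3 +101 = 4469 / 42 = 106.40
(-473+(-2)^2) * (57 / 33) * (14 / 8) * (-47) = 2931719 / 44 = 66629.98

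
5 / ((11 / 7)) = 35 / 11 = 3.18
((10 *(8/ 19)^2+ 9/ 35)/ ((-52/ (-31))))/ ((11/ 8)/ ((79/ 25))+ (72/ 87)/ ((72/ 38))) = 840746598/ 605734535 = 1.39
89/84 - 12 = -919/84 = -10.94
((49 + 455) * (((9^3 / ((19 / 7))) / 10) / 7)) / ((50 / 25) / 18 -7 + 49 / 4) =6613488 / 18335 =360.70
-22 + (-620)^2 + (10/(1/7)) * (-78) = 378918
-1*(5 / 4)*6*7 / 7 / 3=-5 / 2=-2.50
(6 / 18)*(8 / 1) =8 / 3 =2.67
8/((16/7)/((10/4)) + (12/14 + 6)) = 35/34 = 1.03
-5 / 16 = -0.31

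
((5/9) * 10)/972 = 25/4374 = 0.01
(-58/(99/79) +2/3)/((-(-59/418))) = -171608/531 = -323.18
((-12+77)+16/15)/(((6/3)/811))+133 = 807691/30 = 26923.03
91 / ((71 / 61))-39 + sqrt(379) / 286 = sqrt(379) / 286 + 2782 / 71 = 39.25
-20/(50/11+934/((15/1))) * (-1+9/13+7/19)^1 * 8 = -24750/170183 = -0.15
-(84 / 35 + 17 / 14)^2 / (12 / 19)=-1216171 / 58800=-20.68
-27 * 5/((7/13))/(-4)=1755/28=62.68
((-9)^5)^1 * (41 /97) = -2421009 /97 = -24958.86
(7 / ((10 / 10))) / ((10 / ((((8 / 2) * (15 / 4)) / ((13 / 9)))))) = 7.27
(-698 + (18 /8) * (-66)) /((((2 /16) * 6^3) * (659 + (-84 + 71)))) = -1693 /34884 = -0.05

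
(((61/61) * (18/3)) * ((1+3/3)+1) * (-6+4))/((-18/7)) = 14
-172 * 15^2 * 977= -37809900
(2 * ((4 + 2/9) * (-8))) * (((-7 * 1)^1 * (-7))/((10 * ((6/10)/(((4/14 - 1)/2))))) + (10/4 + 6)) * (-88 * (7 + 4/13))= 85138240/351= 242559.09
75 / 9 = 8.33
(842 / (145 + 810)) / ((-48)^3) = -421 / 52807680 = -0.00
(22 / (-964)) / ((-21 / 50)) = 275 / 5061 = 0.05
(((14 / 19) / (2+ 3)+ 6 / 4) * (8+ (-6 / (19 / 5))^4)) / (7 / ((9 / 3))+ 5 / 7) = 1522116183 / 198087920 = 7.68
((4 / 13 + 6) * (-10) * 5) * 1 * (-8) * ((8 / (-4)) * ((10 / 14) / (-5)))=65600 / 91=720.88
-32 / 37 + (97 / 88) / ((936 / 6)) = -0.86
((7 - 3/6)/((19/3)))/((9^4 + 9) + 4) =39/249812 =0.00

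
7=7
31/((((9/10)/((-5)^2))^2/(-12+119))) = 2559413.58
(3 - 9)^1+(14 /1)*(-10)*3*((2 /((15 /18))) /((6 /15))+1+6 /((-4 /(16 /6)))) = -1266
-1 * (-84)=84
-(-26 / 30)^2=-169 / 225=-0.75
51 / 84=17 / 28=0.61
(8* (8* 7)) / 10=224 / 5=44.80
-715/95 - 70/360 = -5281/684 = -7.72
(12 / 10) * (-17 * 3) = -306 / 5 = -61.20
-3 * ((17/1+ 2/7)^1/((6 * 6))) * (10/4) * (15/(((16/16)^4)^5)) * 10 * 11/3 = -166375/84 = -1980.65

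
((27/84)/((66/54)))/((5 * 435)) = 27/223300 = 0.00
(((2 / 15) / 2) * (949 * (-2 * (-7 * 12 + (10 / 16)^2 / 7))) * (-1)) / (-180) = 35689043 / 604800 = 59.01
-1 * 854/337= -854/337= -2.53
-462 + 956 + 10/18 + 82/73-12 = 317777/657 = 483.68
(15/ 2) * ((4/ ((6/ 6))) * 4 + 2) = 135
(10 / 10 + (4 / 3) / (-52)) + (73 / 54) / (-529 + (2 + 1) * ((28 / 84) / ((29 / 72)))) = 10416475 / 10718838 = 0.97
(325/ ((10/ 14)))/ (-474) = -455/ 474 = -0.96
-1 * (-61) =61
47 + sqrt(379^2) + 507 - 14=919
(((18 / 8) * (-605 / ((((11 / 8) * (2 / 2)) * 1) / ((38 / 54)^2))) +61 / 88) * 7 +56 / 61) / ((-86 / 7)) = 10427437895 / 37393488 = 278.86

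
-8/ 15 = -0.53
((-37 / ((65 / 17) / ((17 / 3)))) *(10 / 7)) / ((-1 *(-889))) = -21386 / 242697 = -0.09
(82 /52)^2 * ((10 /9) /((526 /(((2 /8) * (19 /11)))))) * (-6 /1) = -159695 /11734008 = -0.01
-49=-49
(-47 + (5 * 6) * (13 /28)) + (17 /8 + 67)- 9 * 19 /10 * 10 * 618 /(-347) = 6618561 /19432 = 340.60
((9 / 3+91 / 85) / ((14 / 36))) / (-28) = -1557 / 4165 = -0.37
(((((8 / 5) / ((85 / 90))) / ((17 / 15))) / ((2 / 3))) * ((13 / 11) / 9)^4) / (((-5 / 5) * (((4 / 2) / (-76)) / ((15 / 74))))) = 21706360 / 4227017751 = 0.01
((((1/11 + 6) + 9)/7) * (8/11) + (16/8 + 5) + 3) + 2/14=1417/121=11.71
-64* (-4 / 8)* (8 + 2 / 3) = 832 / 3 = 277.33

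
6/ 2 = 3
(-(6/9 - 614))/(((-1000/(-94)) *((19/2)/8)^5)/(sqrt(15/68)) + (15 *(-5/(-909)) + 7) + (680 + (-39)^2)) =4718594869423669992488960/16977608503976779095534481 - 7157747405768359936000 *sqrt(255)/16977608503976779095534481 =0.27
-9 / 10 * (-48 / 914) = 108 / 2285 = 0.05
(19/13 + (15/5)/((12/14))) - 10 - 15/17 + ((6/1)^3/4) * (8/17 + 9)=223427/442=505.49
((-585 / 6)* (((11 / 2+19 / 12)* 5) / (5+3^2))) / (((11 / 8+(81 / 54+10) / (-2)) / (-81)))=-447525 / 98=-4566.58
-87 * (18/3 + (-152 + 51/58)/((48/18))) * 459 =32374647/16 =2023415.44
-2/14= -1/7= -0.14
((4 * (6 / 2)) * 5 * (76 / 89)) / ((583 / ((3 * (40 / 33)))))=182400 / 570757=0.32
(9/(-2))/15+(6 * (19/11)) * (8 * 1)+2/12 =13658/165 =82.78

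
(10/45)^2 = 4/81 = 0.05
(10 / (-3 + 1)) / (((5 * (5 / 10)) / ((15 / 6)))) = -5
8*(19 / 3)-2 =146 / 3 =48.67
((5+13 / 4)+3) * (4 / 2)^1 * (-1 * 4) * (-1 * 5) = 450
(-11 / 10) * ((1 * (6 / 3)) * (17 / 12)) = -187 / 60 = -3.12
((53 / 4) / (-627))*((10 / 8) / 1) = -265 / 10032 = -0.03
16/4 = 4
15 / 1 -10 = 5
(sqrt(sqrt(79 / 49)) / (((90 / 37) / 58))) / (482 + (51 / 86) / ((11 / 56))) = 507529 * sqrt(7) * 79^(1 / 4) / 72265410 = 0.06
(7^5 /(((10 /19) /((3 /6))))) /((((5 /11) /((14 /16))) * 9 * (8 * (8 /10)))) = 24588641 /46080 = 533.61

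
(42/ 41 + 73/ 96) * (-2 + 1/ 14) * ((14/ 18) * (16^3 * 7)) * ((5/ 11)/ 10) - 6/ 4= -3490.64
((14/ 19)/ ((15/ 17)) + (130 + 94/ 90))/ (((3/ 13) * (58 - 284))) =-2.53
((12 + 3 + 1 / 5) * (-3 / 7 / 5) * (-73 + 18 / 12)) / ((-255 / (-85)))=5434 / 175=31.05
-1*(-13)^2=-169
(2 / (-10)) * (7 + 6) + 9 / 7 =-46 / 35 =-1.31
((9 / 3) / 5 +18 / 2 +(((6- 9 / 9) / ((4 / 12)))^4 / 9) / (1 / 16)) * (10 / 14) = 450048 / 7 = 64292.57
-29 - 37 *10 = -399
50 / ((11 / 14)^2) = 9800 / 121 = 80.99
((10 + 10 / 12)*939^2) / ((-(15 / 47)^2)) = -2813375773 / 30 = -93779192.43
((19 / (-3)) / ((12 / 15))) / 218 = -95 / 2616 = -0.04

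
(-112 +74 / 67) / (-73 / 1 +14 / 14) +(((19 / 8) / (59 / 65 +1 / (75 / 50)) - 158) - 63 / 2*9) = -649332247 / 1480968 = -438.45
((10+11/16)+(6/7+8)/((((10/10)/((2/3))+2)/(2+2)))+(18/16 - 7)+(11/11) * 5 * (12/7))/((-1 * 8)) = -18429/6272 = -2.94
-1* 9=-9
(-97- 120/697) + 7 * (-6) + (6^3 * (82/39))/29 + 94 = -7754757/262769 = -29.51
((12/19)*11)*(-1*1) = -132/19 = -6.95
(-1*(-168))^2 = 28224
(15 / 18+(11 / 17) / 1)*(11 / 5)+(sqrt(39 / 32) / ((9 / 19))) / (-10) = 1661 / 510-19*sqrt(78) / 720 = 3.02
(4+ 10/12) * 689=19981/6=3330.17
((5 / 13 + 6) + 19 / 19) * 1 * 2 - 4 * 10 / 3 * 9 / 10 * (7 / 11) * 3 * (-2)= 8664 / 143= 60.59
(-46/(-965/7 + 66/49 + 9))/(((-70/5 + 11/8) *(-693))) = 322/7809219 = 0.00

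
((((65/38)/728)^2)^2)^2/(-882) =-390625/370886968421653911568543383552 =-0.00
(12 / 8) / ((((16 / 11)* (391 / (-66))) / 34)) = -1089 / 184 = -5.92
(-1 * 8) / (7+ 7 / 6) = -48 / 49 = -0.98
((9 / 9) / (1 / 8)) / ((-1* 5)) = -8 / 5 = -1.60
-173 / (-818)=173 / 818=0.21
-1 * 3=-3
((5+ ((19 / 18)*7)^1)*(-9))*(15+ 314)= -73367 / 2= -36683.50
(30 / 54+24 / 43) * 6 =862 / 129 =6.68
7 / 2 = 3.50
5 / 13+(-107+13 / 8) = -10919 / 104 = -104.99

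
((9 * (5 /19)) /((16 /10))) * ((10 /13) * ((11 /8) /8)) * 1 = 12375 /63232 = 0.20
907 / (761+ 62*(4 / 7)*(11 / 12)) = 19047 / 16663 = 1.14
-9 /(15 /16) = -48 /5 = -9.60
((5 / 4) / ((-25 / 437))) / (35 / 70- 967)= 437 / 19330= 0.02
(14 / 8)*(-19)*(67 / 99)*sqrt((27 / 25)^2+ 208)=-8911*sqrt(130729) / 9900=-325.44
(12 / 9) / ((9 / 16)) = 64 / 27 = 2.37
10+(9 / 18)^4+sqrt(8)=2 * sqrt(2)+161 / 16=12.89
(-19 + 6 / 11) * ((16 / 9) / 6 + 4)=-23548 / 297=-79.29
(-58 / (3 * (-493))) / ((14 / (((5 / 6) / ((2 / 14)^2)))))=35 / 306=0.11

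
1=1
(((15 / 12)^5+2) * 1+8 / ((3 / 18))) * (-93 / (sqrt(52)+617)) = -1039074275 / 129924096+1684075 * sqrt(13) / 64962048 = -7.90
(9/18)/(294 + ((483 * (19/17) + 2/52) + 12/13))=221/368975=0.00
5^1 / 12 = 5 / 12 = 0.42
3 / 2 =1.50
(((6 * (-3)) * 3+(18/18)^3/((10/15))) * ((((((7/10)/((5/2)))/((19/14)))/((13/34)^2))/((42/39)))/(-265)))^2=7219221156/107108925625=0.07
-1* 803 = -803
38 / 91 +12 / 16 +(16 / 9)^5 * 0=425 / 364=1.17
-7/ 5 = -1.40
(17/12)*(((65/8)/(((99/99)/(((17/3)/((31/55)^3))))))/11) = 284123125/8579808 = 33.12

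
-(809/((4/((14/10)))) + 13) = -5923/20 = -296.15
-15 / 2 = -7.50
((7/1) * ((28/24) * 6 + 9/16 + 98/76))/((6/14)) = 43953/304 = 144.58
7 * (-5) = -35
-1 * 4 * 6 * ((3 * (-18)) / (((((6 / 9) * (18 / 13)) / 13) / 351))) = 6406452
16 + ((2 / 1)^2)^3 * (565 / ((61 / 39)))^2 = 31074697936 / 3721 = 8351168.49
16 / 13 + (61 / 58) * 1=1721 / 754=2.28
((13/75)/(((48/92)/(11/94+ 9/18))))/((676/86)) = 28681/1099800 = 0.03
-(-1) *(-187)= -187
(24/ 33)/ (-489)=-8/ 5379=-0.00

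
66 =66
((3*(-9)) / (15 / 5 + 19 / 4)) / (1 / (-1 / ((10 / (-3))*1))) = -162 / 155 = -1.05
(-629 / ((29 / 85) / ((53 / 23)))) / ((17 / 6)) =-1000110 / 667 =-1499.42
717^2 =514089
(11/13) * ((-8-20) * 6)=-142.15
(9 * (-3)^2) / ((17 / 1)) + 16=353 / 17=20.76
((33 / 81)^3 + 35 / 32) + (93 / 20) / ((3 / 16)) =81759629 / 3149280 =25.96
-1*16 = -16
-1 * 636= -636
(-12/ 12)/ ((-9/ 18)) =2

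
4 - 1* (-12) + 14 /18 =151 /9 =16.78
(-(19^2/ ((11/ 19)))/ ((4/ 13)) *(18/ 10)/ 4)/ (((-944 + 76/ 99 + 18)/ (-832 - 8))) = -11667159/ 14092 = -827.93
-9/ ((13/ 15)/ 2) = -270/ 13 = -20.77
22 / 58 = 11 / 29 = 0.38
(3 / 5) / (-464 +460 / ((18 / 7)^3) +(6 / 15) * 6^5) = 0.00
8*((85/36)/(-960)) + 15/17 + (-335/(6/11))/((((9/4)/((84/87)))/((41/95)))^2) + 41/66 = -43222384485551/2207349286560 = -19.58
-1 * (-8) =8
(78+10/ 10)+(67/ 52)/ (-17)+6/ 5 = 354149/ 4420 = 80.12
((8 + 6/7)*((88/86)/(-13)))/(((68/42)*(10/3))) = -6138/47515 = -0.13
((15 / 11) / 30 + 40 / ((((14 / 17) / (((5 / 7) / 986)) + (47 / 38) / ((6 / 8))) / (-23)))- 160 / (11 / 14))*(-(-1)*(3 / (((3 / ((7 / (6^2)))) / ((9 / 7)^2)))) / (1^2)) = -65.70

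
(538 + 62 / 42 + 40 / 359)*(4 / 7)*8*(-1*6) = -260348864 / 17591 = -14800.12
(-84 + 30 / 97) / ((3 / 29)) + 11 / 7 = -548251 / 679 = -807.44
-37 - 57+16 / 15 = -1394 / 15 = -92.93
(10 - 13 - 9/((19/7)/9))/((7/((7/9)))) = -208/57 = -3.65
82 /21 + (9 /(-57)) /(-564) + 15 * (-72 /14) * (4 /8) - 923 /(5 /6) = -61202633 /53580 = -1142.27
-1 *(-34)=34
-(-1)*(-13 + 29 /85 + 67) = 4619 /85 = 54.34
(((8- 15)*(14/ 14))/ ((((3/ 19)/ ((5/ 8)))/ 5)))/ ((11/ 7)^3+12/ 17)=-19388075/ 641832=-30.21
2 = 2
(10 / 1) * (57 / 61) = 570 / 61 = 9.34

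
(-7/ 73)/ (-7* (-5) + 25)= -7/ 4380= -0.00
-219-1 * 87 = -306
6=6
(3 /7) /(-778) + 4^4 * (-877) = -1222692355 /5446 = -224512.00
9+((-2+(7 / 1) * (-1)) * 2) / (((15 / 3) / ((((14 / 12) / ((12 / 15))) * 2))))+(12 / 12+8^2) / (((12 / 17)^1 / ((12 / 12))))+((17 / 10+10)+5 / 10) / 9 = 16549 / 180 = 91.94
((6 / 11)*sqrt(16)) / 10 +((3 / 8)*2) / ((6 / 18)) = 543 / 220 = 2.47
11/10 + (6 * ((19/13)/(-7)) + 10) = 9.85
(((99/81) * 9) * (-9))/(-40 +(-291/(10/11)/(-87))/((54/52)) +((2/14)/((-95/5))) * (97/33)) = 2.71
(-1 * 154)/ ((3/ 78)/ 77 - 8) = 19.25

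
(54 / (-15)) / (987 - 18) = -6 / 1615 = -0.00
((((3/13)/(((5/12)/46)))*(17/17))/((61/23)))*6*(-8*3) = -5484672/3965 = -1383.27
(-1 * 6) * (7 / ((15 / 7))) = -98 / 5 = -19.60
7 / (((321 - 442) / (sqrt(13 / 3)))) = -7 * sqrt(39) / 363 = -0.12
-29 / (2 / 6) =-87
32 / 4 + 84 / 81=244 / 27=9.04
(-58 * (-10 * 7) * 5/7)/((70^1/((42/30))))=58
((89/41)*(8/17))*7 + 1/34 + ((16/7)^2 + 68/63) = 8289289/614754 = 13.48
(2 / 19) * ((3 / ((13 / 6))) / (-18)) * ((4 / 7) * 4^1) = -32 / 1729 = -0.02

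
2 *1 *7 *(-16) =-224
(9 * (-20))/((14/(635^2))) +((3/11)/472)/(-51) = -3203122626007/617848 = -5184321.43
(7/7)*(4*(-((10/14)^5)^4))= -381469726562500/79792266297612001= -0.00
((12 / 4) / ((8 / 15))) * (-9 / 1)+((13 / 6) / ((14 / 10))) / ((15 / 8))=-25099 / 504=-49.80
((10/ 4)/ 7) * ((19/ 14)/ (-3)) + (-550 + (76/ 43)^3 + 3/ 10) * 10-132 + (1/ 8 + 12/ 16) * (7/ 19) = -9901572846541/ 1776504408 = -5573.63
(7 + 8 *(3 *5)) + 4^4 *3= 895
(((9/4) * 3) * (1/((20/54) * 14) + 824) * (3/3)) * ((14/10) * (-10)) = -3115449/40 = -77886.22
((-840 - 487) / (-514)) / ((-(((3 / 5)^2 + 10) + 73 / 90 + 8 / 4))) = -298575 / 1523239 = -0.20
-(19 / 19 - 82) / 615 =27 / 205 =0.13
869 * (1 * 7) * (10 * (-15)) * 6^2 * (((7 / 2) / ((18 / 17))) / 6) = -18096925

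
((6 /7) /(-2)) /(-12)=1 /28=0.04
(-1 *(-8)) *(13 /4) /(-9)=-2.89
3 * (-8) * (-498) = 11952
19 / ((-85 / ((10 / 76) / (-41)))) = 0.00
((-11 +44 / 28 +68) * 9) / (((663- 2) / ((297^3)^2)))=2532591016690184010 / 4627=547350554720160.80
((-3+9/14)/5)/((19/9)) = -297/1330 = -0.22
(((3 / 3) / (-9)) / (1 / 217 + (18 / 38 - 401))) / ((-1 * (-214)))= 4123 / 3180502026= 0.00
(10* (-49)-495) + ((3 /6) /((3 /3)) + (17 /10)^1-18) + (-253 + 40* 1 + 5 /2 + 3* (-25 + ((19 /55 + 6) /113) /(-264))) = -140700709 /109384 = -1286.30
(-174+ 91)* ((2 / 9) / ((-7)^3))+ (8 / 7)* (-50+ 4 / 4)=-172706 / 3087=-55.95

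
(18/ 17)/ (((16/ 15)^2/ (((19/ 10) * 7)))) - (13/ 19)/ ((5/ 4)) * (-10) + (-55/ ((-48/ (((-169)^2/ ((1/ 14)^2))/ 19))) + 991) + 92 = 84018503201/ 248064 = 338696.88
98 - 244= -146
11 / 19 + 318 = 6053 / 19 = 318.58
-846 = -846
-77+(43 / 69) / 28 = -148721 / 1932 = -76.98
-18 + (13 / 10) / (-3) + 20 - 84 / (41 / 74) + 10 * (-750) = -9409553 / 1230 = -7650.04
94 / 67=1.40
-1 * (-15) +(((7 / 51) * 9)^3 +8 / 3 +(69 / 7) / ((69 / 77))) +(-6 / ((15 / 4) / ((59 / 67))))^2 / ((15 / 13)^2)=32.04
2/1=2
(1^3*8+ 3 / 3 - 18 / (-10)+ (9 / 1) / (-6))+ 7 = 163 / 10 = 16.30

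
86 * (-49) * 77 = -324478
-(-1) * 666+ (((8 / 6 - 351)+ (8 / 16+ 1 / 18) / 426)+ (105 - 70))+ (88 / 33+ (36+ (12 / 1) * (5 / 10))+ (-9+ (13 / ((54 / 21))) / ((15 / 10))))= 498895 / 1278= 390.37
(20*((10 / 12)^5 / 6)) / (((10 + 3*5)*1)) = 625 / 11664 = 0.05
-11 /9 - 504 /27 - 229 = -2240 /9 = -248.89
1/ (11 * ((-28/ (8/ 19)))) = -2/ 1463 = -0.00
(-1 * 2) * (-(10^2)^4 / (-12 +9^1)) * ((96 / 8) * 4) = -3200000000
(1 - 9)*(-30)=240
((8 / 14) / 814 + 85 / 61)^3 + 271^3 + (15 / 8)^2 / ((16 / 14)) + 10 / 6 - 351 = 160456917354895989318663113 / 8062283554664553984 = 19902167.45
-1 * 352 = -352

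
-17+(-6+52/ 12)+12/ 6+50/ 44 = -1025/ 66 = -15.53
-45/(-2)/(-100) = -9/40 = -0.22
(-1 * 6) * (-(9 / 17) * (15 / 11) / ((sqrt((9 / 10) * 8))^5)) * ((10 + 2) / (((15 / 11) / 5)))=125 * sqrt(5) / 204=1.37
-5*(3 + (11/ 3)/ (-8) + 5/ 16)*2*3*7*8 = -4795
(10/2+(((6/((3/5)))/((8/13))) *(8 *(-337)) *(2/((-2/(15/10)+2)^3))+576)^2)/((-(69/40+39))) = -3484340201090/1629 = -2138944260.95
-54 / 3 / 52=-9 / 26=-0.35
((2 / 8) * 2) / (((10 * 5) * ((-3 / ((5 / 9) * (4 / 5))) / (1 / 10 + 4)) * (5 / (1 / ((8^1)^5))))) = -41 / 1105920000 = -0.00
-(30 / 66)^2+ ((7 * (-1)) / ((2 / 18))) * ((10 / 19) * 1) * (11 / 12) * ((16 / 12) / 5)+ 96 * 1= 201595 / 2299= 87.69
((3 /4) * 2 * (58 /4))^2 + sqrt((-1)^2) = 7585 /16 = 474.06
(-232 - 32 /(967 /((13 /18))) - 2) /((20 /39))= -2647723 /5802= -456.35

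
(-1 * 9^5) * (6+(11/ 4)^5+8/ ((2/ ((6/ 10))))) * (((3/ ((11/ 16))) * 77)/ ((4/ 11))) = -11570577915897/ 1280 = -9039513996.79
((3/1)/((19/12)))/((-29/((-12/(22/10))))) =2160/6061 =0.36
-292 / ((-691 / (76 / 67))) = 22192 / 46297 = 0.48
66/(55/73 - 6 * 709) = -4818/310487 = -0.02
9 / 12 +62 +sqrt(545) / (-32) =251 / 4 - sqrt(545) / 32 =62.02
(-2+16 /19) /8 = -11 /76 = -0.14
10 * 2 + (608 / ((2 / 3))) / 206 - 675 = -67009 / 103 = -650.57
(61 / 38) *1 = 61 / 38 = 1.61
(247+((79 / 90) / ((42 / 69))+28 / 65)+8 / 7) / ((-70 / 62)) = -126952967 / 573300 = -221.44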